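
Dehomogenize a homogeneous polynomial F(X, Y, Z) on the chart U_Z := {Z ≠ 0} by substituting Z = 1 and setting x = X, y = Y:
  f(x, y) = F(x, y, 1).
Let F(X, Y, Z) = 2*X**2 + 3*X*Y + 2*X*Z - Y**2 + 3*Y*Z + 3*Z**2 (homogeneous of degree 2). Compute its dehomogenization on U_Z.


f(x, y) = 2*x**2 + 3*x*y + 2*x - y**2 + 3*y + 3

On U_Z we set Z = 1. Each monomial c·X^i·Y^j·Z^k in F becomes c·x^i·y^j·1^k = c·x^i·y^j.
Substituting Z = 1: F(X, Y, 1) = 2*x**2 + 3*x*y + 2*x - y**2 + 3*y + 3.
Note: deg(f) ≤ deg(F) = 2; strict inequality happens when F is divisible by Z (lost terms).


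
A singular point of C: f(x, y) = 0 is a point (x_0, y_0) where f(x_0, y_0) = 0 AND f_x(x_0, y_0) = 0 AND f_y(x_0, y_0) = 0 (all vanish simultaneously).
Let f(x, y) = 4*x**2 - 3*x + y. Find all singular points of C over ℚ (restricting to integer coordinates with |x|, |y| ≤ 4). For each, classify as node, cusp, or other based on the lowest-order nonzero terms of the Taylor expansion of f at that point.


No singular points in the scanned grid; C is smooth there.

Compute partial derivatives:
  f_x = 8*x - 3.
  f_y = 1.
f_y = 1 is a nonzero constant, so f_y never vanishes: no point (x, y) can satisfy f = f_x = f_y = 0. In particular no (x, y) ∈ {−4, ..., 4}² is singular; the curve is smooth.


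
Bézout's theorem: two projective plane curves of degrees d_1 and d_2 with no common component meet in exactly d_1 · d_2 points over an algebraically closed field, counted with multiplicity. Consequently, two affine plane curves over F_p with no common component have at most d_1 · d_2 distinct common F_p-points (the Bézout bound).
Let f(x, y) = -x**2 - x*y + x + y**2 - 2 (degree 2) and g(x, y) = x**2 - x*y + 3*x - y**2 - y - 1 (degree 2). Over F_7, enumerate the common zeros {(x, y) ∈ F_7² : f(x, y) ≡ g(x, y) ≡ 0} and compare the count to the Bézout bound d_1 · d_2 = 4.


Common zeros: {(0, 4)}; count = 1; Bézout bound = 4.

deg(f) = 2, deg(g) = 2, so Bézout bound = 4.
Scan x ∈ F_7. For each x, list the y ∈ F_7 with f(x, y) ≡ 0 and those with g(x, y) ≡ 0 (mod 7); the common zeros in that column are the intersection.
  x = 0: f ≡ 0 at y ∈ {3, 4}; g ≡ 0 at y ∈ {2, 4}; common: {4}.
  x = 1: f ≡ 0 at y ∈ {2, 6}; g ≡ 0 at y ∈ {1, 4}; common: ∅.
  x = 2: f ≡ 0 at y ∈ ∅; g ≡ 0 at y ∈ ∅; common: ∅.
  x = 3: f ≡ 0 at y ∈ ∅; g ≡ 0 at y ∈ {5}; common: ∅.
  x = 4: f ≡ 0 at y ∈ {0, 4}; g ≡ 0 at y ∈ {1}; common: ∅.
  x = 5: f ≡ 0 at y ∈ {2, 3}; g ≡ 0 at y ∈ ∅; common: ∅.
  x = 6: f ≡ 0 at y ∈ ∅; g ≡ 0 at y ∈ {2, 5}; common: ∅.
Collecting: common zeros = {(0, 4)}, so the count is 1.
Comparison with the Bézout bound: 1 ≤ 4 = deg(f)·deg(g), as expected for curves with no common component (the affine F_7-count falls short of the bound because intersections may lie at infinity, over extension fields, or carry multiplicity).


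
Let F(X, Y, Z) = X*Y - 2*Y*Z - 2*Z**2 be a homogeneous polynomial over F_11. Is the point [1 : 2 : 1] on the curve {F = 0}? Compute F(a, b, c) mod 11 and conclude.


F(1,2,1) ≡ 7 (mod 11); P is NOT on the curve.

Evaluate F(1, 2, 1) term-by-term (mod 11).
  X*Y ↦ 1·1·2·1 = 2
  -2*Y*Z ↦ -2·1·2·1 = -4
  -2*Z**2 ↦ -2·1·1·1 = -2
Sum: F(1, 2, 1) = (2) + (-4) + (-2) = -4.
Reducing mod 11: -4 ≡ 7 (mod 11).
Since F(a, b, c) ≡ 7 ≠ 0 (mod 11), P does NOT lie on the curve.


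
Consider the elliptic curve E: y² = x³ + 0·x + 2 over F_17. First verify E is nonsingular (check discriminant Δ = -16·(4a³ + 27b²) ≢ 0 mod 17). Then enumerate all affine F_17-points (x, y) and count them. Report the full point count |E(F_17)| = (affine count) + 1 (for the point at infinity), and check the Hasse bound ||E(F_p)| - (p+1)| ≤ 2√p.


Affine points = {(0, 6), (0, 11), (4, 7), (4, 10), (5, 5), (5, 12), (8, 2), (8, 15), (9, 0), (10, 4), (10, 13), (12, 8), (12, 9), (14, 3), (14, 14), (16, 1), (16, 16)}; affine count = 17; |E(F_17)| = 18.

Discriminant check: Δ ∝ 4a³ + 27b² = 4·0³ + 27·2² = 4·0 + 27·4 ≡ 6 (mod 17). Nonzero ⇒ E is nonsingular.
For each x ∈ F_17, compute rhs = x³ + 0·x + 2 mod 17, then count y ∈ F_17 with y² ≡ rhs.
  x = 0: rhs = 2, matching y values: 6, 11 (2 points).
  x = 1: rhs = 3, matching y values: none (0 points).
  x = 2: rhs = 10, matching y values: none (0 points).
  x = 3: rhs = 12, matching y values: none (0 points).
  x = 4: rhs = 15, matching y values: 7, 10 (2 points).
  x = 5: rhs = 8, matching y values: 5, 12 (2 points).
  x = 6: rhs = 14, matching y values: none (0 points).
  x = 7: rhs = 5, matching y values: none (0 points).
  x = 8: rhs = 4, matching y values: 2, 15 (2 points).
  x = 9: rhs = 0, matching y values: 0 (1 points).
  x = 10: rhs = 16, matching y values: 4, 13 (2 points).
  x = 11: rhs = 7, matching y values: none (0 points).
  x = 12: rhs = 13, matching y values: 8, 9 (2 points).
  x = 13: rhs = 6, matching y values: none (0 points).
  x = 14: rhs = 9, matching y values: 3, 14 (2 points).
  x = 15: rhs = 11, matching y values: none (0 points).
  x = 16: rhs = 1, matching y values: 1, 16 (2 points).
Total affine count: 17.
Full point count |E(F_17)| = 17 + 1 = 18.
Hasse bound: |18 − (17+1)| = |0| = 0 ≤ 2√17 ≈ 8.2462 ✓.


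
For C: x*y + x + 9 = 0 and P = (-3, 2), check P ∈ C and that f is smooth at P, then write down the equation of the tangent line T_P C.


Tangent line at P: 3*x - 3*y + 15 = 0.

Step 1: f(-3, 2) = 0, so P lies on C.
Step 2: partial derivatives
  f_x(x, y) = y + 1, f_y(x, y) = x.
  f_x(P) = 3, f_y(P) = -3 (gradient nonzero, so P is smooth).
Step 3: tangent line at P: 3·(x − -3) + -3·(y − 2) = 0.
Expanding: 3*x - 3*y + 15 = 0.


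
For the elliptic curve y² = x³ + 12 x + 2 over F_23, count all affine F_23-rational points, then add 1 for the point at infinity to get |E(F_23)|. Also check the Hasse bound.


Affine points = {(0, 5), (0, 18), (5, 7), (5, 16), (8, 9), (8, 14), (10, 8), (10, 15), (11, 4), (11, 19), (13, 3), (13, 20), (14, 4), (14, 19), (16, 9), (16, 14), (17, 6), (17, 17), (18, 1), (18, 22), (20, 10), (20, 13), (21, 4), (21, 19), (22, 9), (22, 14)}; affine count = 26; |E(F_23)| = 27.

Discriminant check: Δ ∝ 4a³ + 27b² = 4·12³ + 27·2² = 4·1728 + 27·4 ≡ 5 (mod 23). Nonzero ⇒ E is nonsingular.
For each x ∈ F_23, compute rhs = x³ + 12·x + 2 mod 23, then count y ∈ F_23 with y² ≡ rhs.
  x = 0: rhs = 2, matching y values: 5, 18 (2 points).
  x = 1: rhs = 15, matching y values: none (0 points).
  x = 2: rhs = 11, matching y values: none (0 points).
  x = 3: rhs = 19, matching y values: none (0 points).
  x = 4: rhs = 22, matching y values: none (0 points).
  x = 5: rhs = 3, matching y values: 7, 16 (2 points).
  x = 6: rhs = 14, matching y values: none (0 points).
  x = 7: rhs = 15, matching y values: none (0 points).
  x = 8: rhs = 12, matching y values: 9, 14 (2 points).
  x = 9: rhs = 11, matching y values: none (0 points).
  x = 10: rhs = 18, matching y values: 8, 15 (2 points).
  x = 11: rhs = 16, matching y values: 4, 19 (2 points).
  x = 12: rhs = 11, matching y values: none (0 points).
  x = 13: rhs = 9, matching y values: 3, 20 (2 points).
  x = 14: rhs = 16, matching y values: 4, 19 (2 points).
  x = 15: rhs = 15, matching y values: none (0 points).
  x = 16: rhs = 12, matching y values: 9, 14 (2 points).
  x = 17: rhs = 13, matching y values: 6, 17 (2 points).
  x = 18: rhs = 1, matching y values: 1, 22 (2 points).
  x = 19: rhs = 5, matching y values: none (0 points).
  x = 20: rhs = 8, matching y values: 10, 13 (2 points).
  x = 21: rhs = 16, matching y values: 4, 19 (2 points).
  x = 22: rhs = 12, matching y values: 9, 14 (2 points).
Total affine count: 26.
Full point count |E(F_23)| = 26 + 1 = 27.
Hasse bound: |27 − (23+1)| = |3| = 3 ≤ 2√23 ≈ 9.5917 ✓.


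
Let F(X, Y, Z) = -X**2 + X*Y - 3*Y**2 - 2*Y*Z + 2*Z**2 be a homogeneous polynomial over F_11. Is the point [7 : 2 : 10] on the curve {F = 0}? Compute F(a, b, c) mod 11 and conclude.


F(7,2,10) ≡ 3 (mod 11); P is NOT on the curve.

Evaluate F(7, 2, 10) term-by-term (mod 11).
  -X**2 ↦ -1·49·1·1 = -49
  X*Y ↦ 1·7·2·1 = 14
  -3*Y**2 ↦ -3·1·4·1 = -12
  -2*Y*Z ↦ -2·1·2·10 = -40
  2*Z**2 ↦ 2·1·1·100 = 200
Sum: F(7, 2, 10) = (-49) + (14) + (-12) + (-40) + (200) = 113.
Reducing mod 11: 113 ≡ 3 (mod 11).
Since F(a, b, c) ≡ 3 ≠ 0 (mod 11), P does NOT lie on the curve.


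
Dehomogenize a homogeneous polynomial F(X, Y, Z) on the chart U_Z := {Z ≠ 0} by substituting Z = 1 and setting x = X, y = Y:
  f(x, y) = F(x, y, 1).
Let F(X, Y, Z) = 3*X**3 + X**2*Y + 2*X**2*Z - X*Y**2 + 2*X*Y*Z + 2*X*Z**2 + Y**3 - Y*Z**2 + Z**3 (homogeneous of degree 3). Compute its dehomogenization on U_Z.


f(x, y) = 3*x**3 + x**2*y + 2*x**2 - x*y**2 + 2*x*y + 2*x + y**3 - y + 1

On U_Z we set Z = 1. Each monomial c·X^i·Y^j·Z^k in F becomes c·x^i·y^j·1^k = c·x^i·y^j.
Substituting Z = 1: F(X, Y, 1) = 3*x**3 + x**2*y + 2*x**2 - x*y**2 + 2*x*y + 2*x + y**3 - y + 1.
Note: deg(f) ≤ deg(F) = 3; strict inequality happens when F is divisible by Z (lost terms).


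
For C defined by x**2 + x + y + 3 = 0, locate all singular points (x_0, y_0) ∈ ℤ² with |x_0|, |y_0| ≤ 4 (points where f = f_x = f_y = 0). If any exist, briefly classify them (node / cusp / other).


No singular points in the scanned grid; C is smooth there.

Compute partial derivatives:
  f_x = 2*x + 1.
  f_y = 1.
f_y = 1 is a nonzero constant, so f_y never vanishes: no point (x, y) can satisfy f = f_x = f_y = 0. In particular no (x, y) ∈ {−4, ..., 4}² is singular; the curve is smooth.


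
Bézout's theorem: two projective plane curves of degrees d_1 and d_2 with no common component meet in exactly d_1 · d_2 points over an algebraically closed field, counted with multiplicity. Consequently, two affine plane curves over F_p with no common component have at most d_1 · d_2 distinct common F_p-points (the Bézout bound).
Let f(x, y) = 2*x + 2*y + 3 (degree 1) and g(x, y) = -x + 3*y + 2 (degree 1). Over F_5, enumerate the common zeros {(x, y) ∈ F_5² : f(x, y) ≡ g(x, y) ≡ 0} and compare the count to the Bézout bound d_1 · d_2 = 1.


Common zeros: {(0, 1)}; count = 1; Bézout bound = 1.

deg(f) = 1, deg(g) = 1, so Bézout bound = 1.
Scan x ∈ F_5. For each x, list the y ∈ F_5 with f(x, y) ≡ 0 and those with g(x, y) ≡ 0 (mod 5); the common zeros in that column are the intersection.
  x = 0: f ≡ 0 at y ∈ {1}; g ≡ 0 at y ∈ {1}; common: {1}.
  x = 1: f ≡ 0 at y ∈ {0}; g ≡ 0 at y ∈ {3}; common: ∅.
  x = 2: f ≡ 0 at y ∈ {4}; g ≡ 0 at y ∈ {0}; common: ∅.
  x = 3: f ≡ 0 at y ∈ {3}; g ≡ 0 at y ∈ {2}; common: ∅.
  x = 4: f ≡ 0 at y ∈ {2}; g ≡ 0 at y ∈ {4}; common: ∅.
Collecting: common zeros = {(0, 1)}, so the count is 1.
Comparison with the Bézout bound: 1 ≤ 1 = deg(f)·deg(g), as expected for curves with no common component (the bound is attained).


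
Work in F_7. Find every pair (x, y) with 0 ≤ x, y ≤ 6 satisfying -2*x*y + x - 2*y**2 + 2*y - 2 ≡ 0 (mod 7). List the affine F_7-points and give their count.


Affine F_7-points: {(0, 3), (0, 5), (2, 0), (2, 6), (5, 1), (5, 2)}; count = 6.

For each of the 49 pairs (x, y) ∈ F_7², evaluate f(x, y) mod 7. Record the zeros.
  x = 0: [0↦5, 1↦5, 2↦1, 3↦0, 4↦2, 5↦0, 6↦1]  zeros at y ∈ {3, 5}
  x = 1: [0↦6, 1↦4, 2↦5, 3↦2, 4↦2, 5↦5, 6↦4]  zeros at y ∈ ∅
  x = 2: [0↦0, 1↦3, 2↦2, 3↦4, 4↦2, 5↦3, 6↦0]  zeros at y ∈ {0, 6}
  x = 3: [0↦1, 1↦2, 2↦6, 3↦6, 4↦2, 5↦1, 6↦3]  zeros at y ∈ ∅
  x = 4: [0↦2, 1↦1, 2↦3, 3↦1, 4↦2, 5↦6, 6↦6]  zeros at y ∈ ∅
  x = 5: [0↦3, 1↦0, 2↦0, 3↦3, 4↦2, 5↦4, 6↦2]  zeros at y ∈ {1, 2}
  x = 6: [0↦4, 1↦6, 2↦4, 3↦5, 4↦2, 5↦2, 6↦5]  zeros at y ∈ ∅
Collecting zeros: affine points = {(0, 3), (0, 5), (2, 0), (2, 6), (5, 1), (5, 2)}.
Total count |C(F_7)_aff| = 6.


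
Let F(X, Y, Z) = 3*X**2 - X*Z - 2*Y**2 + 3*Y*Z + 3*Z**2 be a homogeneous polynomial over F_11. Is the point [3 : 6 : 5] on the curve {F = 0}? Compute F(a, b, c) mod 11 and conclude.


F(3,6,5) ≡ 6 (mod 11); P is NOT on the curve.

Evaluate F(3, 6, 5) term-by-term (mod 11).
  3*X**2 ↦ 3·9·1·1 = 27
  -X*Z ↦ -1·3·1·5 = -15
  -2*Y**2 ↦ -2·1·36·1 = -72
  3*Y*Z ↦ 3·1·6·5 = 90
  3*Z**2 ↦ 3·1·1·25 = 75
Sum: F(3, 6, 5) = (27) + (-15) + (-72) + (90) + (75) = 105.
Reducing mod 11: 105 ≡ 6 (mod 11).
Since F(a, b, c) ≡ 6 ≠ 0 (mod 11), P does NOT lie on the curve.


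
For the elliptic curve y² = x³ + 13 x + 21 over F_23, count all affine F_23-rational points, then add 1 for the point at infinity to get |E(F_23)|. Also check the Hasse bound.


Affine points = {(1, 9), (1, 14), (2, 3), (2, 20), (3, 8), (3, 15), (5, 2), (5, 21), (6, 4), (6, 19), (7, 8), (7, 15), (8, 4), (8, 19), (9, 4), (9, 19), (10, 1), (10, 22), (11, 0), (13, 8), (13, 15), (14, 7), (14, 16), (15, 7), (15, 16), (16, 1), (16, 22), (17, 7), (17, 16), (20, 1), (20, 22)}; affine count = 31; |E(F_23)| = 32.

Discriminant check: Δ ∝ 4a³ + 27b² = 4·13³ + 27·21² = 4·2197 + 27·441 ≡ 18 (mod 23). Nonzero ⇒ E is nonsingular.
For each x ∈ F_23, compute rhs = x³ + 13·x + 21 mod 23, then count y ∈ F_23 with y² ≡ rhs.
  x = 0: rhs = 21, matching y values: none (0 points).
  x = 1: rhs = 12, matching y values: 9, 14 (2 points).
  x = 2: rhs = 9, matching y values: 3, 20 (2 points).
  x = 3: rhs = 18, matching y values: 8, 15 (2 points).
  x = 4: rhs = 22, matching y values: none (0 points).
  x = 5: rhs = 4, matching y values: 2, 21 (2 points).
  x = 6: rhs = 16, matching y values: 4, 19 (2 points).
  x = 7: rhs = 18, matching y values: 8, 15 (2 points).
  x = 8: rhs = 16, matching y values: 4, 19 (2 points).
  x = 9: rhs = 16, matching y values: 4, 19 (2 points).
  x = 10: rhs = 1, matching y values: 1, 22 (2 points).
  x = 11: rhs = 0, matching y values: 0 (1 points).
  x = 12: rhs = 19, matching y values: none (0 points).
  x = 13: rhs = 18, matching y values: 8, 15 (2 points).
  x = 14: rhs = 3, matching y values: 7, 16 (2 points).
  x = 15: rhs = 3, matching y values: 7, 16 (2 points).
  x = 16: rhs = 1, matching y values: 1, 22 (2 points).
  x = 17: rhs = 3, matching y values: 7, 16 (2 points).
  x = 18: rhs = 15, matching y values: none (0 points).
  x = 19: rhs = 20, matching y values: none (0 points).
  x = 20: rhs = 1, matching y values: 1, 22 (2 points).
  x = 21: rhs = 10, matching y values: none (0 points).
  x = 22: rhs = 7, matching y values: none (0 points).
Total affine count: 31.
Full point count |E(F_23)| = 31 + 1 = 32.
Hasse bound: |32 − (23+1)| = |8| = 8 ≤ 2√23 ≈ 9.5917 ✓.


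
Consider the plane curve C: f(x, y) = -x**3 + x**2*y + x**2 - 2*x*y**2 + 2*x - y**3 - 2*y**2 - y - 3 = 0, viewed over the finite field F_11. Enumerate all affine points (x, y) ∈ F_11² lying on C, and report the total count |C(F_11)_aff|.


Affine F_11-points: {(0, 6), (0, 7), (2, 10), (3, 9), (5, 4), (6, 2), (6, 4), (8, 8), (9, 2), (9, 5), (9, 6), (10, 2)}; count = 12.

For each of the 121 pairs (x, y) ∈ F_11², evaluate f(x, y) mod 11. Record the zeros.
  x = 0: [0↦8, 1↦4, 2↦1, 3↦4, 4↦7, 5↦4, 6↦0, 7↦0, 8↦9, 9↦10, 10↦8]  zeros at y ∈ {6, 7}
  x = 1: [0↦10, 1↦5, 2↦8, 3↦2, 4↦3, 5↦5, 6↦2, 7↦10, 8↦1, 9↦2, 10↦7]  zeros at y ∈ ∅
  x = 2: [0↦8, 1↦4, 2↦4, 3↦2, 4↦3, 5↦1, 6↦1, 7↦8, 8↦5, 9↦8, 10↦0]  zeros at y ∈ {10}
  x = 3: [0↦7, 1↦6, 2↦5, 3↦9, 4↦1, 5↦8, 6↦2, 7↦10, 8↦4, 9↦0, 10↦3]  zeros at y ∈ {9}
  x = 4: [0↦1, 1↦5, 2↦5, 3↦6, 4↦2, 5↦9, 6↦10, 7↦10, 8↦3, 9↦5, 10↦10]  zeros at y ∈ ∅
  x = 5: [0↦6, 1↦6, 2↦9, 3↦9, 4↦0, 5↦9, 6↦8, 7↦2, 8↦7, 9↦6, 10↦4]  zeros at y ∈ {4}
  x = 6: [0↦5, 1↦3, 2↦0, 3↦1, 4↦0, 5↦2, 6↦1, 7↦2, 8↦10, 9↦8, 10↦1]  zeros at y ∈ {2, 4}
  x = 7: [0↦3, 1↦1, 2↦5, 3↦9, 4↦7, 5↦4, 6↦5, 7↦4, 8↦6, 9↦5, 10↦6]  zeros at y ∈ ∅
  x = 8: [0↦5, 1↦5, 2↦7, 3↦5, 4↦4, 5↦9, 6↦3, 7↦2, 8↦0, 9↦2, 10↦2]  zeros at y ∈ {8}
  x = 9: [0↦5, 1↦9, 2↦0, 3↦5, 4↦7, 5↦0, 6↦0, 7↦1, 8↦8, 9↦4, 10↦5]  zeros at y ∈ {2, 5, 6}
  x = 10: [0↦8, 1↦7, 2↦0, 3↦3, 4↦10, 5↦4, 6↦1, 7↦6, 8↦2, 9↦5, 10↦9]  zeros at y ∈ {2}
Collecting zeros: affine points = {(0, 6), (0, 7), (2, 10), (3, 9), (5, 4), (6, 2), (6, 4), (8, 8), (9, 2), (9, 5), (9, 6), (10, 2)}.
Total count |C(F_11)_aff| = 12.


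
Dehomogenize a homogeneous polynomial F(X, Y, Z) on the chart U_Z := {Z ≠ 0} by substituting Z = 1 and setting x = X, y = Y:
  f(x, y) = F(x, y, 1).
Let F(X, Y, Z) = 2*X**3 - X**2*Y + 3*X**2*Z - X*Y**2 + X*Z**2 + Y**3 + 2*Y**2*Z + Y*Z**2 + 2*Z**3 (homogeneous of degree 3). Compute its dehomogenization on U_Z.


f(x, y) = 2*x**3 - x**2*y + 3*x**2 - x*y**2 + x + y**3 + 2*y**2 + y + 2

On U_Z we set Z = 1. Each monomial c·X^i·Y^j·Z^k in F becomes c·x^i·y^j·1^k = c·x^i·y^j.
Substituting Z = 1: F(X, Y, 1) = 2*x**3 - x**2*y + 3*x**2 - x*y**2 + x + y**3 + 2*y**2 + y + 2.
Note: deg(f) ≤ deg(F) = 3; strict inequality happens when F is divisible by Z (lost terms).


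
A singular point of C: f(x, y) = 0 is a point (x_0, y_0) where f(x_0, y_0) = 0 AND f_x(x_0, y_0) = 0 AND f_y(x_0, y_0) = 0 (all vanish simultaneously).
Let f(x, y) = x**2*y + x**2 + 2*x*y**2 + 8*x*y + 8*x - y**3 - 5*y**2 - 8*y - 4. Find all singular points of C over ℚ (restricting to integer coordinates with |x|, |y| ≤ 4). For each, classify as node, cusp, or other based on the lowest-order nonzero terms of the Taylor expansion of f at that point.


Singular points: {(0, -2)}; classification: node.

Compute partial derivatives:
  f_x = 2*x*y + 2*x + 2*y**2 + 8*y + 8.
  f_y = x**2 + 4*x*y + 8*x - 3*y**2 - 10*y - 8.
Scan x_0 ∈ {−4, ..., 4}. For each x_0, f_y(x_0, y) is a polynomial in y; find its integer roots y ∈ {−4, ..., 4}, then test f_x and f at those candidates.
  x = -4: f_y(-4, y) = -3*y**2 - 26*y - 24; no integer root y with |y| ≤ 4.
  x = -3: f_y(-3, y) = -3*y**2 - 22*y - 23; no integer root y with |y| ≤ 4.
  x = -2: f_y(-2, y) = -3*y**2 - 18*y - 20; no integer root y with |y| ≤ 4.
  x = -1: f_y(-1, y) = -3*y**2 - 14*y - 15; vanishes at y ∈ {-3}. (-1, -3): f_x = 6 ≠ 0.
  x = 0: f_y(0, y) = -3*y**2 - 10*y - 8; vanishes at y ∈ {-2}. (0, -2): f_x = 0, f = 0 — SINGULAR.
  x = 1: f_y(1, y) = -3*y**2 - 6*y + 1; no integer root y with |y| ≤ 4.
  x = 2: f_y(2, y) = -3*y**2 - 2*y + 12; no integer root y with |y| ≤ 4.
  x = 3: f_y(3, y) = -3*y**2 + 2*y + 25; no integer root y with |y| ≤ 4.
  x = 4: f_y(4, y) = -3*y**2 + 6*y + 40; no integer root y with |y| ≤ 4.
Only singular point on the grid: (0, -2).
Classify: substitute x = 0 + u, y = -2 + v and expand: f = u**2*v - u**2 + 2*u*v**2 - v**3 + v**2.
No constant or linear terms (consistent with a singular point). Quadratic part: -u**2 + v**2. Cubic part: u**2*v + 2*u*v**2 - v**3.
The quadratic part v**2 - u**2 = (v − u)(v + u) splits into two distinct linear factors, so there are two distinct tangent lines y − -2 = ±(x − 0) — this is a node (ordinary double point).
Classification: node.


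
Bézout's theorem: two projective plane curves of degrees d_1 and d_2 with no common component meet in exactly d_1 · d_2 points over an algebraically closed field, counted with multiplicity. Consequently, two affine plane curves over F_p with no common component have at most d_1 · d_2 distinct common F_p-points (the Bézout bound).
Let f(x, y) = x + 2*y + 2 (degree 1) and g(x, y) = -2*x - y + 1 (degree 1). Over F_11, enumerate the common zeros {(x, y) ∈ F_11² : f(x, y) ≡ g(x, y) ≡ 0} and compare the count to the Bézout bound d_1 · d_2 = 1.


Common zeros: {(5, 2)}; count = 1; Bézout bound = 1.

deg(f) = 1, deg(g) = 1, so Bézout bound = 1.
Scan x ∈ F_11. For each x, list the y ∈ F_11 with f(x, y) ≡ 0 and those with g(x, y) ≡ 0 (mod 11); the common zeros in that column are the intersection.
  x = 0: f ≡ 0 at y ∈ {10}; g ≡ 0 at y ∈ {1}; common: ∅.
  x = 1: f ≡ 0 at y ∈ {4}; g ≡ 0 at y ∈ {10}; common: ∅.
  x = 2: f ≡ 0 at y ∈ {9}; g ≡ 0 at y ∈ {8}; common: ∅.
  x = 3: f ≡ 0 at y ∈ {3}; g ≡ 0 at y ∈ {6}; common: ∅.
  x = 4: f ≡ 0 at y ∈ {8}; g ≡ 0 at y ∈ {4}; common: ∅.
  x = 5: f ≡ 0 at y ∈ {2}; g ≡ 0 at y ∈ {2}; common: {2}.
  x = 6: f ≡ 0 at y ∈ {7}; g ≡ 0 at y ∈ {0}; common: ∅.
  x = 7: f ≡ 0 at y ∈ {1}; g ≡ 0 at y ∈ {9}; common: ∅.
  x = 8: f ≡ 0 at y ∈ {6}; g ≡ 0 at y ∈ {7}; common: ∅.
  x = 9: f ≡ 0 at y ∈ {0}; g ≡ 0 at y ∈ {5}; common: ∅.
  x = 10: f ≡ 0 at y ∈ {5}; g ≡ 0 at y ∈ {3}; common: ∅.
Collecting: common zeros = {(5, 2)}, so the count is 1.
Comparison with the Bézout bound: 1 ≤ 1 = deg(f)·deg(g), as expected for curves with no common component (the bound is attained).


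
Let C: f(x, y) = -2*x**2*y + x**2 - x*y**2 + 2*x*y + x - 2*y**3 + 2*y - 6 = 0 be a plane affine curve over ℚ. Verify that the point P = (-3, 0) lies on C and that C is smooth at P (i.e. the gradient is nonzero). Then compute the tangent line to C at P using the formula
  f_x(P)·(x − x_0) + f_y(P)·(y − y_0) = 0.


Tangent line at P: -5*x - 22*y - 15 = 0.

Step 1: f(-3, 0) = 0, so P lies on C.
Step 2: partial derivatives
  f_x(x, y) = -4*x*y + 2*x - y**2 + 2*y + 1, f_y(x, y) = -2*x**2 - 2*x*y + 2*x - 6*y**2 + 2.
  f_x(P) = -5, f_y(P) = -22 (gradient nonzero, so P is smooth).
Step 3: tangent line at P: -5·(x − -3) + -22·(y − 0) = 0.
Expanding: -5*x - 22*y - 15 = 0.


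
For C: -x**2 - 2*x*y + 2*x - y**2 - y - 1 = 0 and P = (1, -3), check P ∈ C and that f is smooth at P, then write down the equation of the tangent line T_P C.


Tangent line at P: 6*x + 3*y + 3 = 0.

Step 1: f(1, -3) = 0, so P lies on C.
Step 2: partial derivatives
  f_x(x, y) = -2*x - 2*y + 2, f_y(x, y) = -2*x - 2*y - 1.
  f_x(P) = 6, f_y(P) = 3 (gradient nonzero, so P is smooth).
Step 3: tangent line at P: 6·(x − 1) + 3·(y − -3) = 0.
Expanding: 6*x + 3*y + 3 = 0.


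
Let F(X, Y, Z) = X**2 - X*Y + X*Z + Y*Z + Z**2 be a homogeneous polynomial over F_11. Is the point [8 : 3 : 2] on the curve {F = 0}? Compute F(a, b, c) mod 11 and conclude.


F(8,3,2) ≡ 0 (mod 11); P is on the curve.

Evaluate F(8, 3, 2) term-by-term (mod 11).
  X**2 ↦ 1·64·1·1 = 64
  -X*Y ↦ -1·8·3·1 = -24
  X*Z ↦ 1·8·1·2 = 16
  Y*Z ↦ 1·1·3·2 = 6
  Z**2 ↦ 1·1·1·4 = 4
Sum: F(8, 3, 2) = (64) + (-24) + (16) + (6) + (4) = 66.
Reducing mod 11: 66 ≡ 0 (mod 11).
Since F(a, b, c) ≡ 0 (mod 11), P lies on the curve.


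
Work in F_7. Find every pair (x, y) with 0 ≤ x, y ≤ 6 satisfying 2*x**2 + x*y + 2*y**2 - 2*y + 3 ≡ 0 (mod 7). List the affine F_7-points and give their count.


Affine F_7-points: {(0, 2), (0, 6), (3, 0), (3, 3), (4, 0), (4, 6), (6, 2), (6, 3)}; count = 8.

For each of the 49 pairs (x, y) ∈ F_7², evaluate f(x, y) mod 7. Record the zeros.
  x = 0: [0↦3, 1↦3, 2↦0, 3↦1, 4↦6, 5↦1, 6↦0]  zeros at y ∈ {2, 6}
  x = 1: [0↦5, 1↦6, 2↦4, 3↦6, 4↦5, 5↦1, 6↦1]  zeros at y ∈ ∅
  x = 2: [0↦4, 1↦6, 2↦5, 3↦1, 4↦1, 5↦5, 6↦6]  zeros at y ∈ ∅
  x = 3: [0↦0, 1↦3, 2↦3, 3↦0, 4↦1, 5↦6, 6↦1]  zeros at y ∈ {0, 3}
  x = 4: [0↦0, 1↦4, 2↦5, 3↦3, 4↦5, 5↦4, 6↦0]  zeros at y ∈ {0, 6}
  x = 5: [0↦4, 1↦2, 2↦4, 3↦3, 4↦6, 5↦6, 6↦3]  zeros at y ∈ ∅
  x = 6: [0↦5, 1↦4, 2↦0, 3↦0, 4↦4, 5↦5, 6↦3]  zeros at y ∈ {2, 3}
Collecting zeros: affine points = {(0, 2), (0, 6), (3, 0), (3, 3), (4, 0), (4, 6), (6, 2), (6, 3)}.
Total count |C(F_7)_aff| = 8.


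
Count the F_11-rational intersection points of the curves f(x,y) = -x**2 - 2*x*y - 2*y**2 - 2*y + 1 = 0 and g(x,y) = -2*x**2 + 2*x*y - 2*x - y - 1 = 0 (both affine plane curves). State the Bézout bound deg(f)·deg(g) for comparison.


Common zeros: ∅; count = 0; Bézout bound = 4.

deg(f) = 2, deg(g) = 2, so Bézout bound = 4.
Scan x ∈ F_11. For each x, list the y ∈ F_11 with f(x, y) ≡ 0 and those with g(x, y) ≡ 0 (mod 11); the common zeros in that column are the intersection.
  x = 0: f ≡ 0 at y ∈ {2, 8}; g ≡ 0 at y ∈ {10}; common: ∅.
  x = 1: f ≡ 0 at y ∈ {0, 9}; g ≡ 0 at y ∈ {5}; common: ∅.
  x = 2: f ≡ 0 at y ∈ {1, 7}; g ≡ 0 at y ∈ {8}; common: ∅.
  x = 3: f ≡ 0 at y ∈ {9}; g ≡ 0 at y ∈ {5}; common: ∅.
  x = 4: f ≡ 0 at y ∈ ∅; g ≡ 0 at y ∈ {9}; common: ∅.
  x = 5: f ≡ 0 at y ∈ ∅; g ≡ 0 at y ∈ {8}; common: ∅.
  x = 6: f ≡ 0 at y ∈ {7, 8}; g ≡ 0 at y ∈ ∅; common: ∅.
  x = 7: f ≡ 0 at y ∈ {1, 2}; g ≡ 0 at y ∈ {7}; common: ∅.
  x = 8: f ≡ 0 at y ∈ ∅; g ≡ 0 at y ∈ {6}; common: ∅.
  x = 9: f ≡ 0 at y ∈ ∅; g ≡ 0 at y ∈ {10}; common: ∅.
  x = 10: f ≡ 0 at y ∈ {0}; g ≡ 0 at y ∈ {7}; common: ∅.
Collecting: common zeros = ∅, so the count is 0.
Comparison with the Bézout bound: 0 ≤ 4 = deg(f)·deg(g), as expected for curves with no common component (the affine F_11-count falls short of the bound because intersections may lie at infinity, over extension fields, or carry multiplicity).


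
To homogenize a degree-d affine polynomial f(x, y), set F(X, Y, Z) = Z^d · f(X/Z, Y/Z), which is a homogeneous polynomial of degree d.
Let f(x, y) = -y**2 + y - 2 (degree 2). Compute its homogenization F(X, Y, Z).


F(X, Y, Z) = -Y**2 + Y*Z - 2*Z**2

deg(f) = 2.
Substitute x = X/Z, y = Y/Z into f, then multiply by Z^2.
  monomial -1·x^0·y^2 ↦ -1·X^0·Y^2·Z^0.
  monomial 1·x^0·y^1 ↦ 1·X^0·Y^1·Z^1.
  monomial -2·x^0·y^0 ↦ -2·X^0·Y^0·Z^2.
Collecting: F(X, Y, Z) = -Y**2 + Y*Z - 2*Z**2.


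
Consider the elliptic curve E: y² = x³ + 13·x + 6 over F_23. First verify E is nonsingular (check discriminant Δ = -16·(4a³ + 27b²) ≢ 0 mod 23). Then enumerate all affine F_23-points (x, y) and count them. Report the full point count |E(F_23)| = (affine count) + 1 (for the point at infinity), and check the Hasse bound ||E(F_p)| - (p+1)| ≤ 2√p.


Affine points = {(0, 11), (0, 12), (3, 7), (3, 16), (5, 9), (5, 14), (6, 1), (6, 22), (7, 7), (7, 16), (8, 1), (8, 22), (9, 1), (9, 22), (10, 3), (10, 20), (11, 10), (11, 13), (12, 2), (12, 21), (13, 7), (13, 16), (16, 3), (16, 20), (18, 0), (20, 3), (20, 20), (21, 8), (21, 15)}; affine count = 29; |E(F_23)| = 30.

Discriminant check: Δ ∝ 4a³ + 27b² = 4·13³ + 27·6² = 4·2197 + 27·36 ≡ 8 (mod 23). Nonzero ⇒ E is nonsingular.
For each x ∈ F_23, compute rhs = x³ + 13·x + 6 mod 23, then count y ∈ F_23 with y² ≡ rhs.
  x = 0: rhs = 6, matching y values: 11, 12 (2 points).
  x = 1: rhs = 20, matching y values: none (0 points).
  x = 2: rhs = 17, matching y values: none (0 points).
  x = 3: rhs = 3, matching y values: 7, 16 (2 points).
  x = 4: rhs = 7, matching y values: none (0 points).
  x = 5: rhs = 12, matching y values: 9, 14 (2 points).
  x = 6: rhs = 1, matching y values: 1, 22 (2 points).
  x = 7: rhs = 3, matching y values: 7, 16 (2 points).
  x = 8: rhs = 1, matching y values: 1, 22 (2 points).
  x = 9: rhs = 1, matching y values: 1, 22 (2 points).
  x = 10: rhs = 9, matching y values: 3, 20 (2 points).
  x = 11: rhs = 8, matching y values: 10, 13 (2 points).
  x = 12: rhs = 4, matching y values: 2, 21 (2 points).
  x = 13: rhs = 3, matching y values: 7, 16 (2 points).
  x = 14: rhs = 11, matching y values: none (0 points).
  x = 15: rhs = 11, matching y values: none (0 points).
  x = 16: rhs = 9, matching y values: 3, 20 (2 points).
  x = 17: rhs = 11, matching y values: none (0 points).
  x = 18: rhs = 0, matching y values: 0 (1 points).
  x = 19: rhs = 5, matching y values: none (0 points).
  x = 20: rhs = 9, matching y values: 3, 20 (2 points).
  x = 21: rhs = 18, matching y values: 8, 15 (2 points).
  x = 22: rhs = 15, matching y values: none (0 points).
Total affine count: 29.
Full point count |E(F_23)| = 29 + 1 = 30.
Hasse bound: |30 − (23+1)| = |6| = 6 ≤ 2√23 ≈ 9.5917 ✓.


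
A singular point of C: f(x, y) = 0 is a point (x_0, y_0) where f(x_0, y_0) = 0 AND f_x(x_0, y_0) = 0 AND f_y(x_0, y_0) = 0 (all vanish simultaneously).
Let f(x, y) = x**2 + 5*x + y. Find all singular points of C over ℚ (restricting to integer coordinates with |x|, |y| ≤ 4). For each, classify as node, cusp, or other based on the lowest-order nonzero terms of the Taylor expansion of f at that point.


No singular points in the scanned grid; C is smooth there.

Compute partial derivatives:
  f_x = 2*x + 5.
  f_y = 1.
f_y = 1 is a nonzero constant, so f_y never vanishes: no point (x, y) can satisfy f = f_x = f_y = 0. In particular no (x, y) ∈ {−4, ..., 4}² is singular; the curve is smooth.


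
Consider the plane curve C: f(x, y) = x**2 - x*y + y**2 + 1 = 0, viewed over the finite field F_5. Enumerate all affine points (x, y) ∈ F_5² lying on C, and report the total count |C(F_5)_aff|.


Affine F_5-points: {(0, 2), (0, 3), (2, 0), (2, 2), (3, 0), (3, 3)}; count = 6.

For each of the 25 pairs (x, y) ∈ F_5², evaluate f(x, y) mod 5. Record the zeros.
  x = 0: [0↦1, 1↦2, 2↦0, 3↦0, 4↦2]  zeros at y ∈ {2, 3}
  x = 1: [0↦2, 1↦2, 2↦4, 3↦3, 4↦4]  zeros at y ∈ ∅
  x = 2: [0↦0, 1↦4, 2↦0, 3↦3, 4↦3]  zeros at y ∈ {0, 2}
  x = 3: [0↦0, 1↦3, 2↦3, 3↦0, 4↦4]  zeros at y ∈ {0, 3}
  x = 4: [0↦2, 1↦4, 2↦3, 3↦4, 4↦2]  zeros at y ∈ ∅
Collecting zeros: affine points = {(0, 2), (0, 3), (2, 0), (2, 2), (3, 0), (3, 3)}.
Total count |C(F_5)_aff| = 6.


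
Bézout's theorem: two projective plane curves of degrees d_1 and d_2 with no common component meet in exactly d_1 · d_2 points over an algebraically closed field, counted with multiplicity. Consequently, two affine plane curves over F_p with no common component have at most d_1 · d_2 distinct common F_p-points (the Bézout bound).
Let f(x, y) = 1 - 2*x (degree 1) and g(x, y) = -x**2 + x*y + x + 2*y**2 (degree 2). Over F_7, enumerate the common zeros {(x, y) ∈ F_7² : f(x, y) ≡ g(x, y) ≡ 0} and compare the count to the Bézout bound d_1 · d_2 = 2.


Common zeros: {(4, 6)}; count = 1; Bézout bound = 2.

deg(f) = 1, deg(g) = 2, so Bézout bound = 2.
Scan x ∈ F_7. For each x, list the y ∈ F_7 with f(x, y) ≡ 0 and those with g(x, y) ≡ 0 (mod 7); the common zeros in that column are the intersection.
  x = 0: f ≡ 0 at y ∈ ∅; g ≡ 0 at y ∈ {0}; common: ∅.
  x = 1: f ≡ 0 at y ∈ ∅; g ≡ 0 at y ∈ {0, 3}; common: ∅.
  x = 2: f ≡ 0 at y ∈ ∅; g ≡ 0 at y ∈ ∅; common: ∅.
  x = 3: f ≡ 0 at y ∈ ∅; g ≡ 0 at y ∈ {3, 6}; common: ∅.
  x = 4: f ≡ 0 at y ∈ {0, 1, 2, 3, 4, 5, 6}; g ≡ 0 at y ∈ {6}; common: {6}.
  x = 5: f ≡ 0 at y ∈ ∅; g ≡ 0 at y ∈ ∅; common: ∅.
  x = 6: f ≡ 0 at y ∈ ∅; g ≡ 0 at y ∈ ∅; common: ∅.
Collecting: common zeros = {(4, 6)}, so the count is 1.
Comparison with the Bézout bound: 1 ≤ 2 = deg(f)·deg(g), as expected for curves with no common component (the affine F_7-count falls short of the bound because intersections may lie at infinity, over extension fields, or carry multiplicity).


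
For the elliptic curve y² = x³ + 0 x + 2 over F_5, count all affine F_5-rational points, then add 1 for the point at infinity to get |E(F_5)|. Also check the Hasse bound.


Affine points = {(2, 0), (3, 2), (3, 3), (4, 1), (4, 4)}; affine count = 5; |E(F_5)| = 6.

Discriminant check: Δ ∝ 4a³ + 27b² = 4·0³ + 27·2² = 4·0 + 27·4 ≡ 3 (mod 5). Nonzero ⇒ E is nonsingular.
For each x ∈ F_5, compute rhs = x³ + 0·x + 2 mod 5, then count y ∈ F_5 with y² ≡ rhs.
  x = 0: rhs = 2, matching y values: none (0 points).
  x = 1: rhs = 3, matching y values: none (0 points).
  x = 2: rhs = 0, matching y values: 0 (1 points).
  x = 3: rhs = 4, matching y values: 2, 3 (2 points).
  x = 4: rhs = 1, matching y values: 1, 4 (2 points).
Total affine count: 5.
Full point count |E(F_5)| = 5 + 1 = 6.
Hasse bound: |6 − (5+1)| = |0| = 0 ≤ 2√5 ≈ 4.4721 ✓.


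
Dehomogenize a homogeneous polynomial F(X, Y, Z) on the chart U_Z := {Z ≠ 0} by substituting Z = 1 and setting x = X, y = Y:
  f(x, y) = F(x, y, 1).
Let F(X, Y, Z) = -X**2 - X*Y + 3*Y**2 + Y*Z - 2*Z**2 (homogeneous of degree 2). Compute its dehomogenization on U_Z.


f(x, y) = -x**2 - x*y + 3*y**2 + y - 2

On U_Z we set Z = 1. Each monomial c·X^i·Y^j·Z^k in F becomes c·x^i·y^j·1^k = c·x^i·y^j.
Substituting Z = 1: F(X, Y, 1) = -x**2 - x*y + 3*y**2 + y - 2.
Note: deg(f) ≤ deg(F) = 2; strict inequality happens when F is divisible by Z (lost terms).


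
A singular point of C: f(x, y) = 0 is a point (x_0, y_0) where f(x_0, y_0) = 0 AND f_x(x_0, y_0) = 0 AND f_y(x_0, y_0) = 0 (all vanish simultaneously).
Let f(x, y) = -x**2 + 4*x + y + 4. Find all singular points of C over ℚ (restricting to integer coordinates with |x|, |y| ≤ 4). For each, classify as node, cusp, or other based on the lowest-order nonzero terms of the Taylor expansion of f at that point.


No singular points in the scanned grid; C is smooth there.

Compute partial derivatives:
  f_x = 4 - 2*x.
  f_y = 1.
f_y = 1 is a nonzero constant, so f_y never vanishes: no point (x, y) can satisfy f = f_x = f_y = 0. In particular no (x, y) ∈ {−4, ..., 4}² is singular; the curve is smooth.


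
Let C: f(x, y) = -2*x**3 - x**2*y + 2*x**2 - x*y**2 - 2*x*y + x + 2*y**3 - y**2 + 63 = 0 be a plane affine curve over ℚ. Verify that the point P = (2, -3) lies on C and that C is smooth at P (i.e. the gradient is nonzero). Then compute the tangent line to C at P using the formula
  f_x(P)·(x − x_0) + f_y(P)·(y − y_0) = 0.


Tangent line at P: -6*x + 64*y + 204 = 0.

Step 1: f(2, -3) = 0, so P lies on C.
Step 2: partial derivatives
  f_x(x, y) = -6*x**2 - 2*x*y + 4*x - y**2 - 2*y + 1, f_y(x, y) = -x**2 - 2*x*y - 2*x + 6*y**2 - 2*y.
  f_x(P) = -6, f_y(P) = 64 (gradient nonzero, so P is smooth).
Step 3: tangent line at P: -6·(x − 2) + 64·(y − -3) = 0.
Expanding: -6*x + 64*y + 204 = 0.


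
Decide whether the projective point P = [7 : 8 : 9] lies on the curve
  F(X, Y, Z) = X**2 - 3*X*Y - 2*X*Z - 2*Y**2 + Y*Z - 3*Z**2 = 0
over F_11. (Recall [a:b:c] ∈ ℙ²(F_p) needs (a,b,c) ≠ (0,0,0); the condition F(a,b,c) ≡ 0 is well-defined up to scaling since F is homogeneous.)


F(7,8,9) ≡ 6 (mod 11); P is NOT on the curve.

Evaluate F(7, 8, 9) term-by-term (mod 11).
  X**2 ↦ 1·49·1·1 = 49
  -3*X*Y ↦ -3·7·8·1 = -168
  -2*X*Z ↦ -2·7·1·9 = -126
  -2*Y**2 ↦ -2·1·64·1 = -128
  Y*Z ↦ 1·1·8·9 = 72
  -3*Z**2 ↦ -3·1·1·81 = -243
Sum: F(7, 8, 9) = (49) + (-168) + (-126) + (-128) + (72) + (-243) = -544.
Reducing mod 11: -544 ≡ 6 (mod 11).
Since F(a, b, c) ≡ 6 ≠ 0 (mod 11), P does NOT lie on the curve.


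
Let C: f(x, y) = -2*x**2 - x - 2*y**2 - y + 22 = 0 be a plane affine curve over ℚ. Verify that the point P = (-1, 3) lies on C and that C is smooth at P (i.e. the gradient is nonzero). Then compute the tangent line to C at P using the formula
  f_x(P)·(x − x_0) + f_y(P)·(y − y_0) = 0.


Tangent line at P: 3*x - 13*y + 42 = 0.

Step 1: f(-1, 3) = 0, so P lies on C.
Step 2: partial derivatives
  f_x(x, y) = -4*x - 1, f_y(x, y) = -4*y - 1.
  f_x(P) = 3, f_y(P) = -13 (gradient nonzero, so P is smooth).
Step 3: tangent line at P: 3·(x − -1) + -13·(y − 3) = 0.
Expanding: 3*x - 13*y + 42 = 0.


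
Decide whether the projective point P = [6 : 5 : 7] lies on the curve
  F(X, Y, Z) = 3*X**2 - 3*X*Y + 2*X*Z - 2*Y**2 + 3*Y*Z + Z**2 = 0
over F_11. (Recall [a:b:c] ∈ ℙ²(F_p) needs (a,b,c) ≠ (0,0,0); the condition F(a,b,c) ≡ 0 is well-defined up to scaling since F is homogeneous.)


F(6,5,7) ≡ 8 (mod 11); P is NOT on the curve.

Evaluate F(6, 5, 7) term-by-term (mod 11).
  3*X**2 ↦ 3·36·1·1 = 108
  -3*X*Y ↦ -3·6·5·1 = -90
  2*X*Z ↦ 2·6·1·7 = 84
  -2*Y**2 ↦ -2·1·25·1 = -50
  3*Y*Z ↦ 3·1·5·7 = 105
  Z**2 ↦ 1·1·1·49 = 49
Sum: F(6, 5, 7) = (108) + (-90) + (84) + (-50) + (105) + (49) = 206.
Reducing mod 11: 206 ≡ 8 (mod 11).
Since F(a, b, c) ≡ 8 ≠ 0 (mod 11), P does NOT lie on the curve.


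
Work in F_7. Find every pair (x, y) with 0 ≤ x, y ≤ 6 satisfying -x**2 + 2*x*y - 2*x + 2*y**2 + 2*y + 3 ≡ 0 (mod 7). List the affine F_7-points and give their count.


Affine F_7-points: {(0, 1), (0, 5), (1, 0), (1, 5), (4, 0), (4, 2), (5, 2), (5, 6)}; count = 8.

For each of the 49 pairs (x, y) ∈ F_7², evaluate f(x, y) mod 7. Record the zeros.
  x = 0: [0↦3, 1↦0, 2↦1, 3↦6, 4↦1, 5↦0, 6↦3]  zeros at y ∈ {1, 5}
  x = 1: [0↦0, 1↦6, 2↦2, 3↦2, 4↦6, 5↦0, 6↦5]  zeros at y ∈ {0, 5}
  x = 2: [0↦2, 1↦3, 2↦1, 3↦3, 4↦2, 5↦5, 6↦5]  zeros at y ∈ ∅
  x = 3: [0↦2, 1↦5, 2↦5, 3↦2, 4↦3, 5↦1, 6↦3]  zeros at y ∈ ∅
  x = 4: [0↦0, 1↦5, 2↦0, 3↦6, 4↦2, 5↦2, 6↦6]  zeros at y ∈ {0, 2}
  x = 5: [0↦3, 1↦3, 2↦0, 3↦1, 4↦6, 5↦1, 6↦0]  zeros at y ∈ {2, 6}
  x = 6: [0↦4, 1↦6, 2↦5, 3↦1, 4↦1, 5↦5, 6↦6]  zeros at y ∈ ∅
Collecting zeros: affine points = {(0, 1), (0, 5), (1, 0), (1, 5), (4, 0), (4, 2), (5, 2), (5, 6)}.
Total count |C(F_7)_aff| = 8.


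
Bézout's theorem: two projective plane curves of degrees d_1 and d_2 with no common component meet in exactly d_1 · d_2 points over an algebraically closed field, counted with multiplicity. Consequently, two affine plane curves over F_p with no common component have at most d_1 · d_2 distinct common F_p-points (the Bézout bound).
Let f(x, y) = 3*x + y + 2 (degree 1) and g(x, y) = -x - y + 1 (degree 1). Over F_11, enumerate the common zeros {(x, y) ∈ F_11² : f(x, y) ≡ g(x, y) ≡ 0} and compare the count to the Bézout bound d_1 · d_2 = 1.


Common zeros: {(4, 8)}; count = 1; Bézout bound = 1.

deg(f) = 1, deg(g) = 1, so Bézout bound = 1.
Scan x ∈ F_11. For each x, list the y ∈ F_11 with f(x, y) ≡ 0 and those with g(x, y) ≡ 0 (mod 11); the common zeros in that column are the intersection.
  x = 0: f ≡ 0 at y ∈ {9}; g ≡ 0 at y ∈ {1}; common: ∅.
  x = 1: f ≡ 0 at y ∈ {6}; g ≡ 0 at y ∈ {0}; common: ∅.
  x = 2: f ≡ 0 at y ∈ {3}; g ≡ 0 at y ∈ {10}; common: ∅.
  x = 3: f ≡ 0 at y ∈ {0}; g ≡ 0 at y ∈ {9}; common: ∅.
  x = 4: f ≡ 0 at y ∈ {8}; g ≡ 0 at y ∈ {8}; common: {8}.
  x = 5: f ≡ 0 at y ∈ {5}; g ≡ 0 at y ∈ {7}; common: ∅.
  x = 6: f ≡ 0 at y ∈ {2}; g ≡ 0 at y ∈ {6}; common: ∅.
  x = 7: f ≡ 0 at y ∈ {10}; g ≡ 0 at y ∈ {5}; common: ∅.
  x = 8: f ≡ 0 at y ∈ {7}; g ≡ 0 at y ∈ {4}; common: ∅.
  x = 9: f ≡ 0 at y ∈ {4}; g ≡ 0 at y ∈ {3}; common: ∅.
  x = 10: f ≡ 0 at y ∈ {1}; g ≡ 0 at y ∈ {2}; common: ∅.
Collecting: common zeros = {(4, 8)}, so the count is 1.
Comparison with the Bézout bound: 1 ≤ 1 = deg(f)·deg(g), as expected for curves with no common component (the bound is attained).


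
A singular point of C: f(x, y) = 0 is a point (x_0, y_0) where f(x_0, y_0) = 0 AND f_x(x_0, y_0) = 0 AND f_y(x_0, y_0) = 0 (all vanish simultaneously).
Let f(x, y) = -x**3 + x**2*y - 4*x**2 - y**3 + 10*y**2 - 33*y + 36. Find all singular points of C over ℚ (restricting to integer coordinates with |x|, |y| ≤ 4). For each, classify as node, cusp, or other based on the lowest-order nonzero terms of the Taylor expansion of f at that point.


Singular points: {(0, 3)}; classification: node.

Compute partial derivatives:
  f_x = -3*x**2 + 2*x*y - 8*x.
  f_y = x**2 - 3*y**2 + 20*y - 33.
Scan x_0 ∈ {−4, ..., 4}. For each x_0, f_y(x_0, y) is a polynomial in y; find its integer roots y ∈ {−4, ..., 4}, then test f_x and f at those candidates.
  x = -4: f_y(-4, y) = -3*y**2 + 20*y - 17; vanishes at y ∈ {1}. (-4, 1): f_x = -24 ≠ 0.
  x = -3: f_y(-3, y) = -3*y**2 + 20*y - 24; no integer root y with |y| ≤ 4.
  x = -2: f_y(-2, y) = -3*y**2 + 20*y - 29; no integer root y with |y| ≤ 4.
  x = -1: f_y(-1, y) = -3*y**2 + 20*y - 32; vanishes at y ∈ {4}. (-1, 4): f_x = -3 ≠ 0.
  x = 0: f_y(0, y) = -3*y**2 + 20*y - 33; vanishes at y ∈ {3}. (0, 3): f_x = 0, f = 0 — SINGULAR.
  x = 1: f_y(1, y) = -3*y**2 + 20*y - 32; vanishes at y ∈ {4}. (1, 4): f_x = -3 ≠ 0.
  x = 2: f_y(2, y) = -3*y**2 + 20*y - 29; no integer root y with |y| ≤ 4.
  x = 3: f_y(3, y) = -3*y**2 + 20*y - 24; no integer root y with |y| ≤ 4.
  x = 4: f_y(4, y) = -3*y**2 + 20*y - 17; vanishes at y ∈ {1}. (4, 1): f_x = -72 ≠ 0.
Only singular point on the grid: (0, 3).
Classify: substitute x = 0 + u, y = 3 + v and expand: f = -u**3 + u**2*v - u**2 - v**3 + v**2.
No constant or linear terms (consistent with a singular point). Quadratic part: -u**2 + v**2. Cubic part: -u**3 + u**2*v - v**3.
The quadratic part v**2 - u**2 = (v − u)(v + u) splits into two distinct linear factors, so there are two distinct tangent lines y − 3 = ±(x − 0) — this is a node (ordinary double point).
Classification: node.
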